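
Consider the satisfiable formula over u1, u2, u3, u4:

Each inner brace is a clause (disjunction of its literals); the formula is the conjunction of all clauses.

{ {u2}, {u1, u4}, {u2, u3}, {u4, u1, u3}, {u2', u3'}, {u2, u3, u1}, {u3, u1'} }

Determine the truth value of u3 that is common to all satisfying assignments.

Suppose u3 = 1.
The clause (u2) is unit, so u2 = 1.
That conflicts with the unit clause (u2').
So every satisfying assignment has u3 = False.

False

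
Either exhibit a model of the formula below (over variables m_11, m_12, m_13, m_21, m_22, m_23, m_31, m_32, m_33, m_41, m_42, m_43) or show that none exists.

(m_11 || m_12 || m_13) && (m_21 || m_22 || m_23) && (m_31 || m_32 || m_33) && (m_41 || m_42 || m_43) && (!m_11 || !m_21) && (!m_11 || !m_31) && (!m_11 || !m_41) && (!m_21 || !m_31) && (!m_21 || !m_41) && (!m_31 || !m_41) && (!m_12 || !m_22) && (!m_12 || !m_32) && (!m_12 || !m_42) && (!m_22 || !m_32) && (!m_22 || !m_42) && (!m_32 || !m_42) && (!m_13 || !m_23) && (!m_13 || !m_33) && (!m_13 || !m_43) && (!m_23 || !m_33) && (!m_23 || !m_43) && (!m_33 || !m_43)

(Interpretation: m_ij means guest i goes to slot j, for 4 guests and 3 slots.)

UNSATISFIABLE

Suppose m_11 = false.
Suppose m_12 = true.
(!m_22) alone gives m_22 = false.
(!m_32) alone gives m_32 = false.
(!m_42) alone gives m_42 = false.
Suppose m_21 = true.
(!m_31) alone gives m_31 = false.
(m_33) alone gives m_33 = true.
(!m_41) alone gives m_41 = false.
(m_43) alone gives m_43 = true.
Now (!m_43) is unsatisfied and unit — conflict.
That branch fails; take m_21 = false instead.
(m_23) alone gives m_23 = true.
(!m_13) alone gives m_13 = false.
(!m_33) alone gives m_33 = false.
(m_31) alone gives m_31 = true.
(!m_41) alone gives m_41 = false.
(m_43) alone gives m_43 = true.
Now (!m_43) is unsatisfied and unit — conflict.
Both values of m_21 lead to a conflict.
That branch fails; take m_12 = false instead.
(m_13) alone gives m_13 = true.
(!m_23) alone gives m_23 = false.
(!m_33) alone gives m_33 = false.
(!m_43) alone gives m_43 = false.
Suppose m_21 = true.
(!m_31) alone gives m_31 = false.
(m_32) alone gives m_32 = true.
(!m_41) alone gives m_41 = false.
(m_42) alone gives m_42 = true.
Now (!m_42) is unsatisfied and unit — conflict.
That branch fails; take m_21 = false instead.
(m_22) alone gives m_22 = true.
(!m_32) alone gives m_32 = false.
(m_31) alone gives m_31 = true.
(!m_41) alone gives m_41 = false.
(m_42) alone gives m_42 = true.
Now (!m_42) is unsatisfied and unit — conflict.
Both values of m_21 lead to a conflict.
Both values of m_12 lead to a conflict.
That branch fails; take m_11 = true instead.
(!m_21) alone gives m_21 = false.
(!m_31) alone gives m_31 = false.
(!m_41) alone gives m_41 = false.
Suppose m_22 = true.
(!m_12) alone gives m_12 = false.
(!m_32) alone gives m_32 = false.
(m_33) alone gives m_33 = true.
(!m_42) alone gives m_42 = false.
(m_43) alone gives m_43 = true.
Now (!m_43) is unsatisfied and unit — conflict.
That branch fails; take m_22 = false instead.
(m_23) alone gives m_23 = true.
(!m_13) alone gives m_13 = false.
(!m_33) alone gives m_33 = false.
(m_32) alone gives m_32 = true.
(!m_12) alone gives m_12 = false.
(!m_42) alone gives m_42 = false.
(m_43) alone gives m_43 = true.
Now (!m_43) is unsatisfied and unit — conflict.
Both values of m_22 lead to a conflict.
Both values of m_11 lead to a conflict.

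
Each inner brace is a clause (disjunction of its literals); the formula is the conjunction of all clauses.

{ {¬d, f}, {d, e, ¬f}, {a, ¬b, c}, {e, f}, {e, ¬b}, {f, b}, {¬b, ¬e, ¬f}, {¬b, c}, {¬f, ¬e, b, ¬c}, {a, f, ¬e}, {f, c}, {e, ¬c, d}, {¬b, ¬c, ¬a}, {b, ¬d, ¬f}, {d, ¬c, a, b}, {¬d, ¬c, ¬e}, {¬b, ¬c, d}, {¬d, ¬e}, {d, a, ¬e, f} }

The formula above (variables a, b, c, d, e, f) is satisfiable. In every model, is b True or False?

False

Suppose b = True.
Unit clause (e) forces e = True.
Unit clause (¬f) forces f = False.
Unit clause (¬d) forces d = False.
Unit clause (c) forces c = True.
But (¬c) is also a unit clause — contradiction.
So every satisfying assignment has b = False.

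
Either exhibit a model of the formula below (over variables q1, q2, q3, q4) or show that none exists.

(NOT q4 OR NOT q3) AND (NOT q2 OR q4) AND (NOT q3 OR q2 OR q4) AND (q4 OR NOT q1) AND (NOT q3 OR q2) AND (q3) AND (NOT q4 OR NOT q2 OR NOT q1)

UNSATISFIABLE

(q3) alone gives q3 = true.
(NOT q4) alone gives q4 = false.
(NOT q2) alone gives q2 = false.
Now (q2) is unsatisfied and unit — conflict.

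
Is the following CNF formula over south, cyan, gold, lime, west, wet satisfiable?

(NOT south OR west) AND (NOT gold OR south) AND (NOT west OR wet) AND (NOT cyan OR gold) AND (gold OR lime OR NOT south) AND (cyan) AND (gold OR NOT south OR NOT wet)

From the singleton clause (cyan), cyan = true.
From the singleton clause (gold), gold = true.
From the singleton clause (south), south = true.
From the singleton clause (west), west = true.
From the singleton clause (wet), wet = true.
Every clause is now satisfied; lime is unconstrained.
A satisfying assignment: south ↦ true; cyan ↦ true; gold ↦ true; lime ↦ true; west ↦ true; wet ↦ true.

Yes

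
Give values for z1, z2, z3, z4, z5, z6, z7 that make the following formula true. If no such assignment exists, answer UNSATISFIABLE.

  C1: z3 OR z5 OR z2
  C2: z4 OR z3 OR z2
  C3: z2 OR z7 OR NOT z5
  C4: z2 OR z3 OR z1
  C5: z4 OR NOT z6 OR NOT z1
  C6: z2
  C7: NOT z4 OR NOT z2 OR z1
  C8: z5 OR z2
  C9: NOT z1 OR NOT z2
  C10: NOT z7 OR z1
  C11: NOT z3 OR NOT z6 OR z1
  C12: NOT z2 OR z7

The clause (z2) is unit, so z2 = true.
The clause (NOT z1) is unit, so z1 = false.
The clause (NOT z4) is unit, so z4 = false.
The clause (NOT z7) is unit, so z7 = false.
Now (z7) is unsatisfied and unit — conflict.

UNSATISFIABLE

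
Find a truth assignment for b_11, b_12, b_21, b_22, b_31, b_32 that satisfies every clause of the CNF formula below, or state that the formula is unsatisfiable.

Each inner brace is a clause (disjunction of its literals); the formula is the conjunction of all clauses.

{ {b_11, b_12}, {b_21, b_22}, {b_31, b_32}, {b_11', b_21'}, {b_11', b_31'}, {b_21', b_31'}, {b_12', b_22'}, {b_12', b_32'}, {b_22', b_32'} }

Try b_11 = 1.
Unit clause (b_21') forces b_21 = 0.
Unit clause (b_22) forces b_22 = 1.
Unit clause (b_31') forces b_31 = 0.
Unit clause (b_32) forces b_32 = 1.
But (b_32') is also a unit clause — contradiction.
That branch fails; take b_11 = 0 instead.
Unit clause (b_12) forces b_12 = 1.
Unit clause (b_22') forces b_22 = 0.
Unit clause (b_21) forces b_21 = 1.
Unit clause (b_31') forces b_31 = 0.
Unit clause (b_32) forces b_32 = 1.
But (b_32') is also a unit clause — contradiction.
Both values of b_11 lead to a conflict.

UNSATISFIABLE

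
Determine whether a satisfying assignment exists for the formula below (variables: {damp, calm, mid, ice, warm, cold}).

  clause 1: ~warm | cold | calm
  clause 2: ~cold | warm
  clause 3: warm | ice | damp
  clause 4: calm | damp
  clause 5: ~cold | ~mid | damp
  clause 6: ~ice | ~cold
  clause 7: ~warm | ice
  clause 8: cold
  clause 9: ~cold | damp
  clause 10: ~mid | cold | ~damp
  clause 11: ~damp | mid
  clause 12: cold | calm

Unsatisfiable

(cold) alone gives cold = 1.
(warm) alone gives warm = 1.
(~ice) alone gives ice = 0.
But (ice) is also a unit clause — contradiction.
No assignment satisfies every clause.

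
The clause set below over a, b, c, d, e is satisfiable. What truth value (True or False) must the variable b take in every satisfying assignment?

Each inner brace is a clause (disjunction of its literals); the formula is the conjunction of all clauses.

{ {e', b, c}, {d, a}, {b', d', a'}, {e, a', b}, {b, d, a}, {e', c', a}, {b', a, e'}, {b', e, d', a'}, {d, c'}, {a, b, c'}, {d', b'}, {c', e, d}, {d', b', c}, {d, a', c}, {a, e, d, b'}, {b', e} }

Suppose b = 1.
From the singleton clause (d'), d = 0.
From the singleton clause (a), a = 1.
From the singleton clause (c'), c = 0.
That conflicts with the unit clause (c).
So every satisfying assignment has b = False.

False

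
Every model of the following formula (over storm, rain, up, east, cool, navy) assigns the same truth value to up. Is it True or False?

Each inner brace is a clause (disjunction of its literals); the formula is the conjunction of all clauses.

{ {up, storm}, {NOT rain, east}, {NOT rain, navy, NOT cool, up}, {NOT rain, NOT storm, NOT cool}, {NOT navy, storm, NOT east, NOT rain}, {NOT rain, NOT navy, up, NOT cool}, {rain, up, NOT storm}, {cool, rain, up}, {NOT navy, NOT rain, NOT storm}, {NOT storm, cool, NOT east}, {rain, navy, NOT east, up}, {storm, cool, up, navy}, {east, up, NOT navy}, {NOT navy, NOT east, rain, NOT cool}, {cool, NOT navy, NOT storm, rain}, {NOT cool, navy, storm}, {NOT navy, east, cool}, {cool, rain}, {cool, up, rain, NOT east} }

True

Suppose up = false.
The clause (storm) is unit, so storm = true.
The clause (rain) is unit, so rain = true.
The clause (east) is unit, so east = true.
The clause (NOT cool) is unit, so cool = false.
But (cool) is also a unit clause — contradiction.
So every satisfying assignment has up = True.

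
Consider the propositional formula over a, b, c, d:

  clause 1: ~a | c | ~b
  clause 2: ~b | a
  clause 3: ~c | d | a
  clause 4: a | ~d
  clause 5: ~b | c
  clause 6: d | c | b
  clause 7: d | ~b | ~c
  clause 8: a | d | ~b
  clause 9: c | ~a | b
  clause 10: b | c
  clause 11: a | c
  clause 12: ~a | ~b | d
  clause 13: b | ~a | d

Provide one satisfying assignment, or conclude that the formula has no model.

Try b = 0.
(c) alone gives c = 1.
Try d = 1.
(a) alone gives a = 1.
This assignment satisfies each clause.

a: 1; b: 0; c: 1; d: 1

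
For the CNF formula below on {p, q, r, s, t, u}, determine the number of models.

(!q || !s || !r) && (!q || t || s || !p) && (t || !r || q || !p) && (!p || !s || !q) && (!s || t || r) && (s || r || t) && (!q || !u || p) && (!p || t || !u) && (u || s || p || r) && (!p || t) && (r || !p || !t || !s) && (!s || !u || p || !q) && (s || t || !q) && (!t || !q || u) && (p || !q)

There are 2^6 = 64 truth assignments over (p, q, r, s, t, u).
Split on q. With q = true, the clauses containing q are satisfied and !q drops from the rest; 2 of the 2^5 = 32 assignments to the other variables satisfy what remains.
With q = false, by the same count on the reduced clause set, 17 assignments work.
(One model: p=F, q=F, r=F, s=F, t=T, u=T.)
Total: 2 + 17 = 19.

19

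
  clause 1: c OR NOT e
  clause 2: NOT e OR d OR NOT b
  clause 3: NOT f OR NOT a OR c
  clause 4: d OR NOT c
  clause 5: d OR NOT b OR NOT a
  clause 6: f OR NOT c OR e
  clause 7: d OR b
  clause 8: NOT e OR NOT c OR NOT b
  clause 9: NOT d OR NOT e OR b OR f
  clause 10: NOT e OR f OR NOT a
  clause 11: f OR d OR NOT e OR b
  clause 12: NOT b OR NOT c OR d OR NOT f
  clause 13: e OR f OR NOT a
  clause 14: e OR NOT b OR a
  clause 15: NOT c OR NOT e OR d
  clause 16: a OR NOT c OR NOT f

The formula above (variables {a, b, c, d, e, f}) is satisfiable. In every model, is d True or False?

Suppose d = false.
(NOT c) alone gives c = false.
(NOT e) alone gives e = false.
(b) alone gives b = true.
(NOT a) alone gives a = false.
That conflicts with the unit clause (a).
So every satisfying assignment has d = True.

True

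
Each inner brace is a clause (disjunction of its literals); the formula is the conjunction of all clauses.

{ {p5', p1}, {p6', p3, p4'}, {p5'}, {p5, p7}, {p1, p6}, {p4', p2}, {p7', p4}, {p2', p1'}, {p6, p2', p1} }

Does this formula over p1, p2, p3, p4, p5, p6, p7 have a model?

Satisfiable

Unit clause (p5') forces p5 = 0.
Unit clause (p7) forces p7 = 1.
Unit clause (p4) forces p4 = 1.
Unit clause (p2) forces p2 = 1.
Unit clause (p1') forces p1 = 0.
Unit clause (p6) forces p6 = 1.
Unit clause (p3) forces p3 = 1.
All clauses are satisfied.
A satisfying assignment: p1 ↦ 0,  p2 ↦ 1,  p3 ↦ 1,  p4 ↦ 1,  p5 ↦ 0,  p6 ↦ 1,  p7 ↦ 1.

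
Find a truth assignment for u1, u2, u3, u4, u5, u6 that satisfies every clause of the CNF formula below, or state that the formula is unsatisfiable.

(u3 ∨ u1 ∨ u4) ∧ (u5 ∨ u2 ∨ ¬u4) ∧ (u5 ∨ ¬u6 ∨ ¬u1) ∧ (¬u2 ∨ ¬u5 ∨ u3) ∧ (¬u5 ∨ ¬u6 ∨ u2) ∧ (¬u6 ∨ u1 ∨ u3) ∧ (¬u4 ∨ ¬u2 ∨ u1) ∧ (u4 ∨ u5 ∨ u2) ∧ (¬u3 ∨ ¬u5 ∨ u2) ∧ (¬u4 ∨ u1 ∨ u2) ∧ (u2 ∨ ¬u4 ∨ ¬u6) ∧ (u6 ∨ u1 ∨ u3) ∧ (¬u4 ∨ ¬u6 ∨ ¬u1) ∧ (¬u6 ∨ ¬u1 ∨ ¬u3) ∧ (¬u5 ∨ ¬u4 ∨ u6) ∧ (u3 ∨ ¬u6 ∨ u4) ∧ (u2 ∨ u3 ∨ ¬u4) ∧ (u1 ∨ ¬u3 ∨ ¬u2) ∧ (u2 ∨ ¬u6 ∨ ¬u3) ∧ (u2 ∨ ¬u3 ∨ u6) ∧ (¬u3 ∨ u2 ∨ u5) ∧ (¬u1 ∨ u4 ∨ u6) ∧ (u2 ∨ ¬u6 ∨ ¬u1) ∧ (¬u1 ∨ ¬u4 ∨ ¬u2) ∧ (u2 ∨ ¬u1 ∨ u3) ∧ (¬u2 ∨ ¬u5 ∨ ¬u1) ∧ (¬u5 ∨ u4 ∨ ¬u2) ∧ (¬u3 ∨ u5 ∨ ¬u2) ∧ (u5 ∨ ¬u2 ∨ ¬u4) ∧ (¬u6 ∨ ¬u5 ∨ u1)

Suppose u3 = True.
Suppose u5 = False.
(u2) alone gives u2 = True.
But (¬u2) is also a unit clause — contradiction.
That branch fails; take u5 = True instead.
(u2) alone gives u2 = True.
(u1) alone gives u1 = True.
But (¬u1) is also a unit clause — contradiction.
Both values of u5 lead to a conflict.
That branch fails; take u3 = False instead.
Suppose u1 = True.
(u2) alone gives u2 = True.
(¬u5) alone gives u5 = False.
(¬u6) alone gives u6 = False.
(u4) alone gives u4 = True.
But (¬u4) is also a unit clause — contradiction.
That branch fails; take u1 = False instead.
(u4) alone gives u4 = True.
(¬u6) alone gives u6 = False.
But (u6) is also a unit clause — contradiction.
Both values of u1 lead to a conflict.
Both values of u3 lead to a conflict.

UNSATISFIABLE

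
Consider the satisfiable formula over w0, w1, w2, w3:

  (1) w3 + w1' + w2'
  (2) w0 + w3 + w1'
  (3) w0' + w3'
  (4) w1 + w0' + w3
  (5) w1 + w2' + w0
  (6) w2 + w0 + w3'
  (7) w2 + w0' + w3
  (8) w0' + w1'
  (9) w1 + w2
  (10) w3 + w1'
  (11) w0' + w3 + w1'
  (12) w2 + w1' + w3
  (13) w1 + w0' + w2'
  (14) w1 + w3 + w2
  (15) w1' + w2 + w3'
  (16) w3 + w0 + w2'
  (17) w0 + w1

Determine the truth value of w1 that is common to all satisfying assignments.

Suppose w1 = 0.
Unit clause (w2) forces w2 = 1.
Unit clause (w0) forces w0 = 1.
That conflicts with the unit clause (w0').
So every satisfying assignment has w1 = True.

True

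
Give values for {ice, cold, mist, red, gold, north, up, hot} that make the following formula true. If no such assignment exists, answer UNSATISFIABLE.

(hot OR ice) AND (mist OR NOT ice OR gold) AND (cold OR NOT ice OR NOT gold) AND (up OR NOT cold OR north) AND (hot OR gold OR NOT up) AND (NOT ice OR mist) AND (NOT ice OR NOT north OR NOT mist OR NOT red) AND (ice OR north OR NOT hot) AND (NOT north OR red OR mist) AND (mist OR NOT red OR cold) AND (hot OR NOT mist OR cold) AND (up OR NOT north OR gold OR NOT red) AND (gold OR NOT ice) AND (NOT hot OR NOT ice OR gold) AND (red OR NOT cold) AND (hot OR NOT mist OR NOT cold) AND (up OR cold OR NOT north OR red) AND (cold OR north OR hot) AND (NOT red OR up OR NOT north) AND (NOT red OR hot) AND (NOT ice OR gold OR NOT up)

Case hot = true:
Case ice = true:
The clause (mist) is unit, so mist = true.
The clause (gold) is unit, so gold = true.
The clause (cold) is unit, so cold = true.
The clause (red) is unit, so red = true.
The clause (NOT north) is unit, so north = false.
The clause (up) is unit, so up = true.
All clauses are satisfied.

ice ↦ true, cold ↦ true, mist ↦ true, red ↦ true, gold ↦ true, north ↦ false, up ↦ true, hot ↦ true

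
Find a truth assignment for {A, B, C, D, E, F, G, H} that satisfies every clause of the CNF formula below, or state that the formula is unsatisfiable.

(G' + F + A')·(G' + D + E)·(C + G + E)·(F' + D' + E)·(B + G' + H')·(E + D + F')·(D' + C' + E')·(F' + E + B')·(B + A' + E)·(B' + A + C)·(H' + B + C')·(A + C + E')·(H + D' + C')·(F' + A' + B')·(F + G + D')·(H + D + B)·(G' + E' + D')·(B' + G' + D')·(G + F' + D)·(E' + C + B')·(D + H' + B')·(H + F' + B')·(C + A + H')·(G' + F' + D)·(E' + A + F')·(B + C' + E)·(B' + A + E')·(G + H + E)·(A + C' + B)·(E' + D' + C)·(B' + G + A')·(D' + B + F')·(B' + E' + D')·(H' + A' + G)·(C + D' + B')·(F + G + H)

Try G = 1.
Try F = 0.
From the singleton clause (A'), A = 0.
Try D = 1.
From the singleton clause (E'), E = 0.
From the singleton clause (B'), B = 0.
From the singleton clause (H'), H = 0.
From the singleton clause (C'), C = 0.
This assignment satisfies each clause.

A: 0; B: 0; C: 0; D: 1; E: 0; F: 0; G: 1; H: 0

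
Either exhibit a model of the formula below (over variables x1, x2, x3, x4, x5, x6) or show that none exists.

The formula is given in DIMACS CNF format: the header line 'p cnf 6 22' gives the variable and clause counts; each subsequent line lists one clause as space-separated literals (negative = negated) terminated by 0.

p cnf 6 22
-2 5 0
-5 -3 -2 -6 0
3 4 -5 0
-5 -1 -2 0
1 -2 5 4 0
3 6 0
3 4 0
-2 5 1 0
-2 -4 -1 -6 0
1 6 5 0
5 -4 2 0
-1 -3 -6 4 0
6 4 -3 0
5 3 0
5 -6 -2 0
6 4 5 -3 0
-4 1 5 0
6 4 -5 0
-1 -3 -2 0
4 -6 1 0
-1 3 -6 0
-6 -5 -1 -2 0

x1: False, x2: False, x3: False, x4: True, x5: True, x6: True

Case x2 = False:
Case x3 = False:
From the singleton clause (x6), x6 = True.
From the singleton clause (x4), x4 = True.
From the singleton clause (x5), x5 = True.
From the singleton clause (¬x1), x1 = False.
Every clause now holds.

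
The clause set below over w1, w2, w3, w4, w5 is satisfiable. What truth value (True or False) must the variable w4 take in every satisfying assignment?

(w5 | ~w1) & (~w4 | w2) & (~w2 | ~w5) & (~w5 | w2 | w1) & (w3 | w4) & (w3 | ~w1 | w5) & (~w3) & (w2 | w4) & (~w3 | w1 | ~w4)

True

Suppose w4 = 0.
(w3) alone gives w3 = 1.
But (~w3) is also a unit clause — contradiction.
So every satisfying assignment has w4 = True.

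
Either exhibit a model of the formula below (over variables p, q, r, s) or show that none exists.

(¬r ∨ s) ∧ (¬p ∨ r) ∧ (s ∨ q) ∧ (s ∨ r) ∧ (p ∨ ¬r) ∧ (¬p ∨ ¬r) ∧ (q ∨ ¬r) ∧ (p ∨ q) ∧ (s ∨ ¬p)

Branch on r: set r = False.
(¬p) alone gives p = False.
(s) alone gives s = True.
(q) alone gives q = True.
All clauses are satisfied.

p: False, q: True, r: False, s: True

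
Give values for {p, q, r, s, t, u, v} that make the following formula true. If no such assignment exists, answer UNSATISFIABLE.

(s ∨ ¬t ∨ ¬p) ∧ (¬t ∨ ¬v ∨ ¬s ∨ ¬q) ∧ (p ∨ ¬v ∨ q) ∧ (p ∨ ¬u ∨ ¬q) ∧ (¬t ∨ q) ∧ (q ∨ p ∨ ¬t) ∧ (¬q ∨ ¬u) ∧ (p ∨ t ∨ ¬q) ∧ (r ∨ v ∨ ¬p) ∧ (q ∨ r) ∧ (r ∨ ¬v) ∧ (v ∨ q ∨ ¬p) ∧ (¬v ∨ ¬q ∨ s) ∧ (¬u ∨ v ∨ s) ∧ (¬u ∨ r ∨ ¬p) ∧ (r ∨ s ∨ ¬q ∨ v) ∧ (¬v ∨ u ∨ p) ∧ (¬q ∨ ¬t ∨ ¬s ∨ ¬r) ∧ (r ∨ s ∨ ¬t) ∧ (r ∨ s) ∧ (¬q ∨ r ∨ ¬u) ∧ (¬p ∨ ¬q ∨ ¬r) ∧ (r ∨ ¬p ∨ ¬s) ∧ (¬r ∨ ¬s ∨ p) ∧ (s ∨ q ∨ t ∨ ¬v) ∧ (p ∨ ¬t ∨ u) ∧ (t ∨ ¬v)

p=False,  q=False,  r=True,  s=False,  t=False,  u=False,  v=False

Case t = False:
(¬v) alone gives v = False.
Case q = False:
(r) alone gives r = True.
(¬p) alone gives p = False.
(¬s) alone gives s = False.
(¬u) alone gives u = False.
Every clause now holds.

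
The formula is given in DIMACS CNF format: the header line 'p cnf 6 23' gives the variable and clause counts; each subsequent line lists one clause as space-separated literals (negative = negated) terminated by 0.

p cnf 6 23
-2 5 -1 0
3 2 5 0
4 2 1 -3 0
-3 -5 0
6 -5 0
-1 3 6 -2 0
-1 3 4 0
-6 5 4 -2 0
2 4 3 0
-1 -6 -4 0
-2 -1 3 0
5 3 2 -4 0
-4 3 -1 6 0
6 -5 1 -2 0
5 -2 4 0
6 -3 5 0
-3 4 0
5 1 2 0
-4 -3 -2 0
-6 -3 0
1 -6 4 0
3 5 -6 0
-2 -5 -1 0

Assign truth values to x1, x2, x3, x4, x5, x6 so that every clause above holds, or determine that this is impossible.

Case x3 = False:
Case x2 = True:
Unit clause (¬x1) forces x1 = False.
Case x6 = True:
Unit clause (x4) forces x4 = True.
Unit clause (x5) forces x5 = True.
All clauses are satisfied.

x1 ↦ False, x2 ↦ True, x3 ↦ False, x4 ↦ True, x5 ↦ True, x6 ↦ True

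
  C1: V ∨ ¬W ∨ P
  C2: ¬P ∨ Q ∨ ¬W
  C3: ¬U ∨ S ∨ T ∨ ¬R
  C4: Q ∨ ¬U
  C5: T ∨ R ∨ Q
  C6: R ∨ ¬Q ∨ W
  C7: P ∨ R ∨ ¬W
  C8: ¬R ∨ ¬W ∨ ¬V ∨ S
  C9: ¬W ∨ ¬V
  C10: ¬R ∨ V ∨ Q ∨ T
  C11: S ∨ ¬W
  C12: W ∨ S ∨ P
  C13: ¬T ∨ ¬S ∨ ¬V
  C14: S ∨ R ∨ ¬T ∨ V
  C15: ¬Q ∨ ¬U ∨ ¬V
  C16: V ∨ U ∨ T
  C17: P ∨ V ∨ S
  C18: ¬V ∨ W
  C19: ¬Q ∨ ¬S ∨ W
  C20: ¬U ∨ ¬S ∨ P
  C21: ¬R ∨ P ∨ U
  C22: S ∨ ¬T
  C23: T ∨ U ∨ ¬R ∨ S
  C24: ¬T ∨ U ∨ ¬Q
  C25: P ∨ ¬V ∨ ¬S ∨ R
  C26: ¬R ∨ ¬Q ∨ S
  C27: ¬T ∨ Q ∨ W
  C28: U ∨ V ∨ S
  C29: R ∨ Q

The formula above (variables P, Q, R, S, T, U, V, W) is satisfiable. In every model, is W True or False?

True

Suppose W = False.
(¬V) alone gives V = False.
Case Q = True:
(R) alone gives R = True.
(¬S) alone gives S = False.
But (S) is also a unit clause — contradiction.
Undo Q and try Q = False.
(¬U) alone gives U = False.
(T) alone gives T = True.
But (¬T) is also a unit clause — contradiction.
Neither Q = True nor Q = False works.
So every satisfying assignment has W = True.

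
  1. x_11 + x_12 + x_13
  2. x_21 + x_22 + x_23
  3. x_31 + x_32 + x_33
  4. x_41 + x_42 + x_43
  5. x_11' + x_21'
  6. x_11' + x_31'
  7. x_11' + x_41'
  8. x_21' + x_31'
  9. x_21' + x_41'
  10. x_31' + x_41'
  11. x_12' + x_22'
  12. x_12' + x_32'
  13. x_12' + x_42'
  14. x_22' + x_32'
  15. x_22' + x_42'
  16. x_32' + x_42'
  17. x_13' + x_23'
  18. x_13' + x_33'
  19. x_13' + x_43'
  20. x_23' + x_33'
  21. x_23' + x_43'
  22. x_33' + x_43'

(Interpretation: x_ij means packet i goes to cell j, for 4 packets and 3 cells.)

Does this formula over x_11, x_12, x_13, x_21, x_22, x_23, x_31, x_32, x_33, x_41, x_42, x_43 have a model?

No, unsatisfiable

Branch on x_11: set x_11 = 0.
Branch on x_12: set x_12 = 1.
(x_22') alone gives x_22 = 0.
(x_32') alone gives x_32 = 0.
(x_42') alone gives x_42 = 0.
Branch on x_21: set x_21 = 1.
(x_31') alone gives x_31 = 0.
(x_33) alone gives x_33 = 1.
(x_41') alone gives x_41 = 0.
(x_43) alone gives x_43 = 1.
But (x_43') is also a unit clause — contradiction.
That branch fails; take x_21 = 0 instead.
(x_23) alone gives x_23 = 1.
(x_13') alone gives x_13 = 0.
(x_33') alone gives x_33 = 0.
(x_31) alone gives x_31 = 1.
(x_41') alone gives x_41 = 0.
(x_43) alone gives x_43 = 1.
But (x_43') is also a unit clause — contradiction.
Both values of x_21 lead to a conflict.
That branch fails; take x_12 = 0 instead.
(x_13) alone gives x_13 = 1.
(x_23') alone gives x_23 = 0.
(x_33') alone gives x_33 = 0.
(x_43') alone gives x_43 = 0.
Branch on x_21: set x_21 = 1.
(x_31') alone gives x_31 = 0.
(x_32) alone gives x_32 = 1.
(x_41') alone gives x_41 = 0.
(x_42) alone gives x_42 = 1.
But (x_42') is also a unit clause — contradiction.
That branch fails; take x_21 = 0 instead.
(x_22) alone gives x_22 = 1.
(x_32') alone gives x_32 = 0.
(x_31) alone gives x_31 = 1.
(x_41') alone gives x_41 = 0.
(x_42) alone gives x_42 = 1.
But (x_42') is also a unit clause — contradiction.
Both values of x_21 lead to a conflict.
Both values of x_12 lead to a conflict.
That branch fails; take x_11 = 1 instead.
(x_21') alone gives x_21 = 0.
(x_31') alone gives x_31 = 0.
(x_41') alone gives x_41 = 0.
Branch on x_22: set x_22 = 1.
(x_12') alone gives x_12 = 0.
(x_32') alone gives x_32 = 0.
(x_33) alone gives x_33 = 1.
(x_42') alone gives x_42 = 0.
(x_43) alone gives x_43 = 1.
But (x_43') is also a unit clause — contradiction.
That branch fails; take x_22 = 0 instead.
(x_23) alone gives x_23 = 1.
(x_13') alone gives x_13 = 0.
(x_33') alone gives x_33 = 0.
(x_32) alone gives x_32 = 1.
(x_12') alone gives x_12 = 0.
(x_42') alone gives x_42 = 0.
(x_43) alone gives x_43 = 1.
But (x_43') is also a unit clause — contradiction.
Both values of x_22 lead to a conflict.
Both values of x_11 lead to a conflict.
No assignment satisfies every clause.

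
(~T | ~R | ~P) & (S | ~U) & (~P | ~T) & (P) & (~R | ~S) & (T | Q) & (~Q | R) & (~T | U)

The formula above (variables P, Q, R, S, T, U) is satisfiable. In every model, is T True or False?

False

Suppose T = 1.
From the singleton clause (~P), P = 0.
That conflicts with the unit clause (P).
So every satisfying assignment has T = False.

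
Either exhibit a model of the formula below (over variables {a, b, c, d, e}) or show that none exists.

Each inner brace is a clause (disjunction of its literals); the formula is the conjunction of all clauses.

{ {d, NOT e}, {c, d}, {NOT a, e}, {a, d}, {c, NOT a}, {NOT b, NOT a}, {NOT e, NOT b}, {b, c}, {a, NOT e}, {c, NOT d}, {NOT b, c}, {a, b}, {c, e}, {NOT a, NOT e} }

a ↦ false; b ↦ true; c ↦ true; d ↦ true; e ↦ false

Try d = true.
The clause (c) is unit, so c = true.
Try a = false.
The clause (NOT e) is unit, so e = false.
The clause (b) is unit, so b = true.
This assignment satisfies each clause.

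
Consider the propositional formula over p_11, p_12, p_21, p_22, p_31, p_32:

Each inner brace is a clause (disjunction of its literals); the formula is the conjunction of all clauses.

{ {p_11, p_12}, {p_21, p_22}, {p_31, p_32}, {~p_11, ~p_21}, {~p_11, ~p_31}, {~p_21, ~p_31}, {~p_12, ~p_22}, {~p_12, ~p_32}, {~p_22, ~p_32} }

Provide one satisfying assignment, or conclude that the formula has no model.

UNSATISFIABLE

Branch on p_11: set p_11 = 1.
The clause (~p_21) is unit, so p_21 = 0.
The clause (p_22) is unit, so p_22 = 1.
The clause (~p_31) is unit, so p_31 = 0.
The clause (p_32) is unit, so p_32 = 1.
That conflicts with the unit clause (~p_32).
Backtrack on p_11: now try p_11 = 0.
The clause (p_12) is unit, so p_12 = 1.
The clause (~p_22) is unit, so p_22 = 0.
The clause (p_21) is unit, so p_21 = 1.
The clause (~p_31) is unit, so p_31 = 0.
The clause (p_32) is unit, so p_32 = 1.
That conflicts with the unit clause (~p_32).
Both values of p_11 lead to a conflict.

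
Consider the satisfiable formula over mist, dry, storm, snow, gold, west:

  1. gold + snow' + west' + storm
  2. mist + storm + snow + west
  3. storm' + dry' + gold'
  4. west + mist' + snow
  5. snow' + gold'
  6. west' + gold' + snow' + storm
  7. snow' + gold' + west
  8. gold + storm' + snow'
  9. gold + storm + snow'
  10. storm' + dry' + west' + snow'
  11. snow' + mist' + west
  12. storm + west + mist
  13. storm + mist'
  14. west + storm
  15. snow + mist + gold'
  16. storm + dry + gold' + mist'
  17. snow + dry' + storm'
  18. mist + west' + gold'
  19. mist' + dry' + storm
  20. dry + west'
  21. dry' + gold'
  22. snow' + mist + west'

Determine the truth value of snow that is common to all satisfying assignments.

False

Suppose snow = 1.
From the singleton clause (gold'), gold = 0.
From the singleton clause (storm'), storm = 0.
Now (storm) is unsatisfied and unit — conflict.
So every satisfying assignment has snow = False.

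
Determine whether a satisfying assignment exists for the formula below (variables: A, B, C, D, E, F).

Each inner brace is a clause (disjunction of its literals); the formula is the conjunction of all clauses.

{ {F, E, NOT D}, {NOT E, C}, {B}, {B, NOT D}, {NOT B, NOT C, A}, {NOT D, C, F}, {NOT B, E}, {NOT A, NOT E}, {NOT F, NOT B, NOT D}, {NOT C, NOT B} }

From the singleton clause (B), B = true.
From the singleton clause (E), E = true.
From the singleton clause (C), C = true.
Now (NOT C) is unsatisfied and unit — conflict.
No assignment satisfies every clause.

No, unsatisfiable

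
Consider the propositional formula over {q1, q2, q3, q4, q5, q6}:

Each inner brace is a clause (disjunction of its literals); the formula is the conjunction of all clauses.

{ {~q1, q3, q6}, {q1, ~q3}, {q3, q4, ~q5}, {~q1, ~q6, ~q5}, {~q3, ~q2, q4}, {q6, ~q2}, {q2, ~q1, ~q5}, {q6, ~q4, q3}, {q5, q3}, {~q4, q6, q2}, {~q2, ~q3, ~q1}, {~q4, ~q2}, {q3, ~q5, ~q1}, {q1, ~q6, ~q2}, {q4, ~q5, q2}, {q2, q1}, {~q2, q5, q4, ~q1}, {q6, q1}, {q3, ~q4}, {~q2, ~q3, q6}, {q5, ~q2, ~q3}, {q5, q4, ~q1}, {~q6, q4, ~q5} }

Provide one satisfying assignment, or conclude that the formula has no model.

Branch on q1: set q1 = 1.
Branch on q3: set q3 = 1.
From the singleton clause (~q2), q2 = 0.
From the singleton clause (~q5), q5 = 0.
From the singleton clause (q4), q4 = 1.
From the singleton clause (q6), q6 = 1.
Every clause now holds.

q1: 1; q2: 0; q3: 1; q4: 1; q5: 0; q6: 1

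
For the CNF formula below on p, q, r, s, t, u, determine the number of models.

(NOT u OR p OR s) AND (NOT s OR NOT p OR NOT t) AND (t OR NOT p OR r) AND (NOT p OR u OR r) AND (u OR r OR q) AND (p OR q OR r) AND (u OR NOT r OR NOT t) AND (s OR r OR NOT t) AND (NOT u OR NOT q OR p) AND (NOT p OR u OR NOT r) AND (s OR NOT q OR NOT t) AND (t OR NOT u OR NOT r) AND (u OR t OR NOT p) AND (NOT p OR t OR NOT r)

There are 2^6 = 64 truth assignments over (p, q, r, s, t, u).
Split on u. With u = true, the clauses containing u are satisfied and NOT u drops from the rest; 2 of the 2^5 = 32 assignments to the other variables satisfy what remains.
With u = false, by the same count on the reduced clause set, 7 assignments work.
(One model: p=F, q=F, r=T, s=F, t=F, u=F.)
Total: 2 + 7 = 9.

9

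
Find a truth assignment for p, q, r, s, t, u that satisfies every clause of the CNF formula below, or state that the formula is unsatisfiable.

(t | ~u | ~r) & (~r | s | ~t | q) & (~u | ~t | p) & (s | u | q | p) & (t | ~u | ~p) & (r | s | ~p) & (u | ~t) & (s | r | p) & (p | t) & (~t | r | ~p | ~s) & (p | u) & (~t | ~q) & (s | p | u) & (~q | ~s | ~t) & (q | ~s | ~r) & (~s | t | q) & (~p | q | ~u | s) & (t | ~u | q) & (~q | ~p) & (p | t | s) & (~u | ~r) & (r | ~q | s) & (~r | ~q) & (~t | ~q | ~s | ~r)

Branch on u: set u = 0.
Unit clause (~t) forces t = 0.
Unit clause (p) forces p = 1.
Unit clause (~q) forces q = 0.
Unit clause (~s) forces s = 0.
Unit clause (r) forces r = 1.
Every clause now holds.

p ↦ 1,  q ↦ 0,  r ↦ 1,  s ↦ 0,  t ↦ 0,  u ↦ 0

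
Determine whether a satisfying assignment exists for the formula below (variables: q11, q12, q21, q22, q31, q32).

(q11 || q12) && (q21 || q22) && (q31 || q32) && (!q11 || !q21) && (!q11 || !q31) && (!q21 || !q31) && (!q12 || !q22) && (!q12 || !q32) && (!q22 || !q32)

Branch on q11: set q11 = true.
From the singleton clause (!q21), q21 = false.
From the singleton clause (q22), q22 = true.
From the singleton clause (!q31), q31 = false.
From the singleton clause (q32), q32 = true.
That conflicts with the unit clause (!q32).
So q11 must be the other value — set q11 = false.
From the singleton clause (q12), q12 = true.
From the singleton clause (!q22), q22 = false.
From the singleton clause (q21), q21 = true.
From the singleton clause (!q31), q31 = false.
From the singleton clause (q32), q32 = true.
That conflicts with the unit clause (!q32).
Both values of q11 lead to a conflict.
No assignment satisfies every clause.

No, unsatisfiable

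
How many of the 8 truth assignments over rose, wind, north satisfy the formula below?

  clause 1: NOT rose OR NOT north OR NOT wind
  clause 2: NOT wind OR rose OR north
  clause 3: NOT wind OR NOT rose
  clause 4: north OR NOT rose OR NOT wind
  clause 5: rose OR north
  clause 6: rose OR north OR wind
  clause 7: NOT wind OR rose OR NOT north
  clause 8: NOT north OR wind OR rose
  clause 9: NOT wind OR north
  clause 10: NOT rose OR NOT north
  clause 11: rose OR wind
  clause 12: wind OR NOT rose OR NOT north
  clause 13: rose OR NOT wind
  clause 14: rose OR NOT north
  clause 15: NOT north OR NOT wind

There are 2^3 = 8 truth assignments over (rose, wind, north).
Split on north. With north = true, the clauses containing north are satisfied and NOT north drops from the rest; 0 of the 2^2 = 4 assignments to the other variables satisfy what remains.
With north = false, by the same count on the reduced clause set, 1 assignment works.
Total: 0 + 1 = 1.

1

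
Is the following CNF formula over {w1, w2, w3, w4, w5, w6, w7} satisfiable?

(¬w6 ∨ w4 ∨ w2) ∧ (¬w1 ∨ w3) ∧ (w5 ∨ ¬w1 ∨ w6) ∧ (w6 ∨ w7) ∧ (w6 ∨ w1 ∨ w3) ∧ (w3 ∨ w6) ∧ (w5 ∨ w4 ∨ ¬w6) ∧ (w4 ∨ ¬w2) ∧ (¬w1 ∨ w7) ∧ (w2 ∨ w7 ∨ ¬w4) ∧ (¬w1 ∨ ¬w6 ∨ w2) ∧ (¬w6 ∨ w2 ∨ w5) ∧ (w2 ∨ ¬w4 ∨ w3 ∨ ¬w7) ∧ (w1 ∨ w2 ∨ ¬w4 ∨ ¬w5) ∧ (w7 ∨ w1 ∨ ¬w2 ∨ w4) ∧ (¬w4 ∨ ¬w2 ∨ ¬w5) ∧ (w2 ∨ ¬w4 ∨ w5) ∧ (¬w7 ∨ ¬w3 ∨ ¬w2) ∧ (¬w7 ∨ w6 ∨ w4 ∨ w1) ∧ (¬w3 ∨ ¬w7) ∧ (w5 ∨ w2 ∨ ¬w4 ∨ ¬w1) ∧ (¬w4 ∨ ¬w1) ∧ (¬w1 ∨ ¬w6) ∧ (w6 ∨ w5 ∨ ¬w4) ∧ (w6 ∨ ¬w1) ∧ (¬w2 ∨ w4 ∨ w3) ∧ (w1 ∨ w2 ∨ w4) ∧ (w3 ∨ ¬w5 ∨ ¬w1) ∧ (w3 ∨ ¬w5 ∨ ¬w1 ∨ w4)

Yes

Branch on w1: set w1 = False.
Branch on w6: set w6 = True.
Branch on w4: set w4 = True.
Branch on w2: set w2 = True.
From the singleton clause (¬w5), w5 = False.
Branch on w7: set w7 = False.
Every clause is now satisfied; w3 is unconstrained.
A satisfying assignment: w1=False,  w2=True,  w3=True,  w4=True,  w5=False,  w6=True,  w7=False.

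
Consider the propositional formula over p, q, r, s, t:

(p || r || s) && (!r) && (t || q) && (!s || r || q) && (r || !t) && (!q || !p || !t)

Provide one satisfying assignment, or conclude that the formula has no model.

From the singleton clause (!r), r = false.
From the singleton clause (!t), t = false.
From the singleton clause (q), q = true.
Case p = false:
From the singleton clause (s), s = true.
This assignment satisfies each clause.

p ↦ false,  q ↦ true,  r ↦ false,  s ↦ true,  t ↦ false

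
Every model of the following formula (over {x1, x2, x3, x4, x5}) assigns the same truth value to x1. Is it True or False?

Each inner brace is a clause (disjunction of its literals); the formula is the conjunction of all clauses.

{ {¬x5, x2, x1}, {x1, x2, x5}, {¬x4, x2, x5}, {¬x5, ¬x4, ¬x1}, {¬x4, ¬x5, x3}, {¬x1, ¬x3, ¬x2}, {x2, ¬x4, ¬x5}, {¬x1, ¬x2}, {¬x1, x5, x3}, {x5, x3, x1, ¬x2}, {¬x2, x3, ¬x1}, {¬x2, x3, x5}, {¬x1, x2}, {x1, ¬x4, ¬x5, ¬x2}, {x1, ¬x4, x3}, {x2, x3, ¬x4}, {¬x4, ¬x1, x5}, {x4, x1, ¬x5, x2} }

False

Suppose x1 = True.
Unit clause (¬x2) forces x2 = False.
But (x2) is also a unit clause — contradiction.
So every satisfying assignment has x1 = False.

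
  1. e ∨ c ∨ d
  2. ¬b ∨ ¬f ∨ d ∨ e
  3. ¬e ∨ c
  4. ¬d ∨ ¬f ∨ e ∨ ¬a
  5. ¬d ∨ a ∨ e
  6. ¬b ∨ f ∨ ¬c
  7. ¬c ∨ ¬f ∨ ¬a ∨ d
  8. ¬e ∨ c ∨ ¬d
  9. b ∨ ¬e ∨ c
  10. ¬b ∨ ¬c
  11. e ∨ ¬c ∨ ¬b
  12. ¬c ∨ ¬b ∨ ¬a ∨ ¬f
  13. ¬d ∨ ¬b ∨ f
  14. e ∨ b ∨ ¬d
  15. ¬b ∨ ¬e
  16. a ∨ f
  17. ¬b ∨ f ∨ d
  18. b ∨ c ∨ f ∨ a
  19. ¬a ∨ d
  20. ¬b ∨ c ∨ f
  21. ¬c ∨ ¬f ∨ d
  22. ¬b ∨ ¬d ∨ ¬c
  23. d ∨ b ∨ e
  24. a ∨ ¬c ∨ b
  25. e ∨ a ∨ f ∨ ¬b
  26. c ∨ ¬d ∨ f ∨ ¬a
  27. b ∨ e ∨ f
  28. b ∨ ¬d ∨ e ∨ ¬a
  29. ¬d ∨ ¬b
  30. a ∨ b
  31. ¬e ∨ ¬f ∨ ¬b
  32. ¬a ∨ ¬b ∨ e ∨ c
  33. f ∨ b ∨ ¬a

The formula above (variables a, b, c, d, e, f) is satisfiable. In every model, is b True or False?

Suppose b = True.
Unit clause (¬c) forces c = False.
Unit clause (¬e) forces e = False.
Unit clause (d) forces d = True.
Now (¬d) is unsatisfied and unit — conflict.
So every satisfying assignment has b = False.

False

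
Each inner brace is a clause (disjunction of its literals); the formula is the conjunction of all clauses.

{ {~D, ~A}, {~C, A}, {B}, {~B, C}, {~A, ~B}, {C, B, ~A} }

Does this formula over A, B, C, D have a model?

(B) alone gives B = 1.
(C) alone gives C = 1.
(A) alone gives A = 1.
Now (~A) is unsatisfied and unit — conflict.
No assignment satisfies every clause.

No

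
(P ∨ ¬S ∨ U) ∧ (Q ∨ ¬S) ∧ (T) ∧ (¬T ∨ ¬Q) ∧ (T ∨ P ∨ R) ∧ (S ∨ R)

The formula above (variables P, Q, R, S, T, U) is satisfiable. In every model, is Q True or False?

False

Suppose Q = True.
The clause (T) is unit, so T = True.
Now (¬T) is unsatisfied and unit — conflict.
So every satisfying assignment has Q = False.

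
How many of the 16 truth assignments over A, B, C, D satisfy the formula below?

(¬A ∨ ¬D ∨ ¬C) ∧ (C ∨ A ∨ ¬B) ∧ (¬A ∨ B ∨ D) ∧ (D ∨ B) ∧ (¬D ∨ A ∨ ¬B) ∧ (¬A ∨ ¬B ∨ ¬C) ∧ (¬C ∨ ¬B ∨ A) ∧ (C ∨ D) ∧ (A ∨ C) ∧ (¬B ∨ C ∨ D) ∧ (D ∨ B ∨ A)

3

There are 2^4 = 16 truth assignments over (A, B, C, D).
Split on C. With C = True, the clauses containing C are satisfied and ¬C drops from the rest; 1 of the 2^3 = 8 assignments to the other variables satisfy what remains.
With C = False, by the same count on the reduced clause set, 2 assignments work.
(One model: A=F, B=F, C=T, D=T.)
Total: 1 + 2 = 3.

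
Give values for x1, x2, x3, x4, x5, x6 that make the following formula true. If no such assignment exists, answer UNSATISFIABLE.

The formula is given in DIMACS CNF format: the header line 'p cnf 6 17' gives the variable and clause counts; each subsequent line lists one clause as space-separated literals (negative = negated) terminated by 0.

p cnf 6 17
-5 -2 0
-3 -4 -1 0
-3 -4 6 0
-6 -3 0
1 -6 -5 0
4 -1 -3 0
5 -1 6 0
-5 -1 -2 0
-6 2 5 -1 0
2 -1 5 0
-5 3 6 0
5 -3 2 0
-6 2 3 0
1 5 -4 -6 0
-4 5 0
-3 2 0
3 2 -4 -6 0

x1: False, x2: False, x3: False, x4: False, x5: False, x6: False

Suppose x5 = False.
Unit clause (¬x4) forces x4 = False.
Suppose x6 = False.
Unit clause (¬x1) forces x1 = False.
Suppose x3 = False.
No clause remains; x2 is free.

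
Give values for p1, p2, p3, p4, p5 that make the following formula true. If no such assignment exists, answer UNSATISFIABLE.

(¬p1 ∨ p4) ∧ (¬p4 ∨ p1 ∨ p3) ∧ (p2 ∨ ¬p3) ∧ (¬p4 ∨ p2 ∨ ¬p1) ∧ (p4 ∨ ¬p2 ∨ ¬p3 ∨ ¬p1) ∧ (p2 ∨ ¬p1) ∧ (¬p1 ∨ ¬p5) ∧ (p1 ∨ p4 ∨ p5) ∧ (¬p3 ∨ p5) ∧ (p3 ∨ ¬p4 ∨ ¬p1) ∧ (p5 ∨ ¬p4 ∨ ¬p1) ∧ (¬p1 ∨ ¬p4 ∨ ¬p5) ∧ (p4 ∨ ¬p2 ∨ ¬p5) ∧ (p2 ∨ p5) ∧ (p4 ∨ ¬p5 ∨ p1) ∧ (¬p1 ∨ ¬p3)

Branch on p1: set p1 = False.
Branch on p4: set p4 = True.
(p3) alone gives p3 = True.
(p2) alone gives p2 = True.
(p5) alone gives p5 = True.
Every clause now holds.

p1=False, p2=True, p3=True, p4=True, p5=True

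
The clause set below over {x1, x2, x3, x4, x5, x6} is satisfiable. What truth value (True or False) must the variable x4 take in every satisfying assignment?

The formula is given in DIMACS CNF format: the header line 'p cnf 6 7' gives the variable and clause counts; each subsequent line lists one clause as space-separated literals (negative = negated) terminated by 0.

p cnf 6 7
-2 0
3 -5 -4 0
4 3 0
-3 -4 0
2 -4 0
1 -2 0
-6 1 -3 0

False

Suppose x4 = True.
The clause (¬x2) is unit, so x2 = False.
That conflicts with the unit clause (x2).
So every satisfying assignment has x4 = False.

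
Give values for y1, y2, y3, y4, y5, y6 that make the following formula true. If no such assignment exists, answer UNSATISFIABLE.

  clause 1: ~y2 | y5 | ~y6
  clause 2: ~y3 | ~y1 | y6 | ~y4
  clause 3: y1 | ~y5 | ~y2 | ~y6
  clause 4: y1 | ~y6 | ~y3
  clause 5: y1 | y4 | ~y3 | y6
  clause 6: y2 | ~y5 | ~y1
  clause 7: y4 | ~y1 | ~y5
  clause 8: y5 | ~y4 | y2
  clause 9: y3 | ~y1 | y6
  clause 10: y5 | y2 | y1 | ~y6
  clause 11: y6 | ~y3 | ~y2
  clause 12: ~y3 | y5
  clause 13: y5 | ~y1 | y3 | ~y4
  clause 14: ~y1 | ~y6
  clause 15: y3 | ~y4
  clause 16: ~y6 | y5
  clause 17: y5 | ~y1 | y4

Suppose y3 = 0.
Unit clause (~y4) forces y4 = 0.
Suppose y1 = 0.
Suppose y6 = 1.
Unit clause (y5) forces y5 = 1.
Unit clause (~y2) forces y2 = 0.
This assignment satisfies each clause.

y1: 0; y2: 0; y3: 0; y4: 0; y5: 1; y6: 1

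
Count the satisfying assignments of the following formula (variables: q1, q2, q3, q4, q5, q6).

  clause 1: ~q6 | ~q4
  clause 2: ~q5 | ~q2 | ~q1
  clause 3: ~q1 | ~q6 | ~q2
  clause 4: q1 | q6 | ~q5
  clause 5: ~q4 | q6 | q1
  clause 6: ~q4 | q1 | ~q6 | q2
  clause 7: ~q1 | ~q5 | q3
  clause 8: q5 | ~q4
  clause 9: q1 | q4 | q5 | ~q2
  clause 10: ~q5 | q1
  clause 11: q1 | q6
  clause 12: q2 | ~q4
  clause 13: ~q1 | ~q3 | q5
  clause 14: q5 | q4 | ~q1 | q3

There are 2^6 = 64 truth assignments over (q1, q2, q3, q4, q5, q6).
Split on q6. With q6 = 1, the clauses containing q6 are satisfied and ~q6 drops from the rest; 3 of the 2^5 = 32 assignments to the other variables satisfy what remains.
With q6 = 0, by the same count on the reduced clause set, 1 assignment works.
Total: 3 + 1 = 4.

4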